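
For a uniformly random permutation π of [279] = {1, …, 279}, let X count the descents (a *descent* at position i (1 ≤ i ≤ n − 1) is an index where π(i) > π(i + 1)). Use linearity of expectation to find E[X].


Write X = Σ X_I over i = 1, …, 278, with X_I the indicator of one descent.
There are 278 indicators.
For each fixed i, the pair (π(i), π(i+1)) is a uniformly random ordered pair of distinct values from {1, …, 279}; by symmetry P[π(i) > π(i+1)] = 1/2.
By linearity: E[X] = 278 · (1/2) = (279 − 1) · (1/2) = 139 ≈ 139.00000.

E[X] = 139 = 139.00000.


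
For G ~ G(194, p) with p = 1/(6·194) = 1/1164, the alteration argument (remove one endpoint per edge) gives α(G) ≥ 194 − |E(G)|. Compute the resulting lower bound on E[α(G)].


E[|E(G)|] = C(194, 2)·p = 18721 · (1/1164) = 193/12.
E[α(G)] ≥ n − E[|E(G)|] = 194 − 193/12 = 2135/12.
Numerically: ≈ 177.917.
(This is only a lower bound; the true E[α(G)] may be larger.)

E[α(G)] ≥ 2135/12 ≈ 177.917.


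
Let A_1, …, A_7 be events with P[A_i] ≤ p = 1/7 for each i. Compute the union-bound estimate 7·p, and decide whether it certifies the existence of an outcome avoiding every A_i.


Union bound: P[∪_{i=1}^{7} A_i] ≤ Σ_i P[A_i] ≤ 7·p = 7·(1/7) = 1.
Numerically: 1 ≈ 1.000.
Is 1 < 1? NO.
Since the bound 1 is ≥ 1, the union bound is uninformative here; it does NOT by itself certify existence.

7·p = 1 ≈ 1.000; existence NOT certified by the union bound.


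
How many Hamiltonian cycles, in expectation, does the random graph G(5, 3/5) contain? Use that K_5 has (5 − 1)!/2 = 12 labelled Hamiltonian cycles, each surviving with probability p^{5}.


K_5 has (5 − 1)!/2 = 12 labelled Hamiltonian cycles.
For each such Hamiltonian cycle H, let X_H = 1 if all 5 edges of H are present in G. Then P[X_H = 1] = p^{5} = (3/5)^{5} = 243/3125.
By linearity: E[X] = Σ_H E[X_H] = 12 · p^{5} = 12 · 243/3125 = 2916/3125.
Numerically: E[X] ≈ 0.93312.

E[X] = 12 · (3/5)^{5} = 2916/3125 ≈ 0.93312.


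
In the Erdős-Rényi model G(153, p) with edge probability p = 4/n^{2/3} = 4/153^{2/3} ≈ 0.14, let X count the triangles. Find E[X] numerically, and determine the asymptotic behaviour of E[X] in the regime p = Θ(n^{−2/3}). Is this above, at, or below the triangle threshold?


Number of potential triangles: C(153, 3) = 585276.
Each occurs with probability p³ ≈ (0.14)³ ≈ 2.73399e-03.
By linearity: E[X] = C(153, 3)·p³ ≈ 585276 · 2.73399e-03 ≈ 1600.139.
Since α = 2/3 < 1, p = c/n^{2/3} ≫ 1/n is above the triangle threshold p ~ 1/n. Asymptotically E[X] ~ (c³/6)·n^{3(1−α)} = (4³/6)·n^{1} → ∞; triangles are abundant w.h.p.

E[X] ≈ 1600.139; in regime p = Θ(1/n^{2/3}) E[X] diverges (above the triangle threshold p ~ 1/n).


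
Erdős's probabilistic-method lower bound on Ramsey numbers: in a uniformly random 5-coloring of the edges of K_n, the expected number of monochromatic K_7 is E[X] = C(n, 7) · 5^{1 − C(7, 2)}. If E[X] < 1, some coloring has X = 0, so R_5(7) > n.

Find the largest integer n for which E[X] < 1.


We need C(n, 7) · 5^{1 − 21} < 1, i.e. C(n, 7) < 5^{21 − 1} = 95367431640625.
Check values of n near the boundary:
  n = 336: C(336, 7) = 90079147136880; 90079147136880 < 95367431640625? YES
  n = 337: C(337, 7) = 91989916924632; 91989916924632 < 95367431640625? YES
  n = 338: C(338, 7) = 93935323022736; 93935323022736 < 95367431640625? YES
  n = 339: C(339, 7) = 95915887062372; 95915887062372 < 95367431640625? NO
  n = 340: C(340, 7) = 97932136940560; 97932136940560 < 95367431640625? NO
The largest n with C(n, 7) < 95367431640625 is n = 338 (where E[X] = 93935323022736/95367431640625 ≈ 0.9849833). Hence R_5(7) > 338, i.e. R_5(7) ≥ 339.

Largest n = 338; hence R_5(7) > 338.


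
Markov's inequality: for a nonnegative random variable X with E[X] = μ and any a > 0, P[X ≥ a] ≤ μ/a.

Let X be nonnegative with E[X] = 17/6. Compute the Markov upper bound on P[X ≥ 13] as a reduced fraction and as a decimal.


μ = E[X] = 17/6, a = 13.
Markov: P[X ≥ 13] ≤ μ/a = (17/6)/13 = 17/78.
Numerically: ≈ 0.217949.
(Since a = 13 > μ = 2.833333, the bound 17/78 is < 1 and informative.)

P[X ≥ 13] ≤ 17/78 ≈ 0.217949.


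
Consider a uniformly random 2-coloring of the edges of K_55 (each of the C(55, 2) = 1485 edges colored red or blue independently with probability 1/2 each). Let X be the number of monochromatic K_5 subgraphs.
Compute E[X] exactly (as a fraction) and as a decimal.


Let X = Σ_S X_S over the C(55, 5) = 3478761 subsets S of size 5, where X_S = 1 if the K_5 on S is monochromatic.
For a fixed S, the K_5 on S has C(5, 2) = 10 edges. P[all 10 edges red] = (1/2)^10, and likewise for blue, so P[monochromatic] = 2·(1/2)^10 = 2^{1 − 10} = 1/512.
Summing: E[X] = C(55, 5) · 2^{1 − 10} = 3478761 · 1/512 = 3478761/512.
Numerically: E[X] ≈ 6794.4551.

E[X] = C(55,5)·2^(1−C(5,2)) = 3478761/512 ≈ 6794.4551.


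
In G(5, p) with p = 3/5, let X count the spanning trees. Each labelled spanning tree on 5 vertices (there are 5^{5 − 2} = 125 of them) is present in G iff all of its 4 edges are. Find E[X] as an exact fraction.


K_5 has 5^{5 − 2} = 125 labelled spanning trees.
For each such spanning tree H, let X_H = 1 if all 4 edges of H are present in G. Then P[X_H = 1] = p^{4} = (3/5)^{4} = 81/625.
By linearity of expectation: E[X] = Σ_H E[X_H] = 125 · p^{4} = 125 · 81/625 = 81/5.
Numerically: E[X] ≈ 16.2.

E[X] = 125 · (3/5)^{4} = 81/5 ≈ 16.2.


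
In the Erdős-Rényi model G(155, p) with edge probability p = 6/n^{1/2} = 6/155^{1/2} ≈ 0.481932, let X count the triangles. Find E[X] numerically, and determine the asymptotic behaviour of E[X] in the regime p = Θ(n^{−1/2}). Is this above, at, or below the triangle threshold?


Number of potential triangles: C(155, 3) = 608685.
Each occurs with probability p³ ≈ (0.481932)³ ≈ 1.11932500e-01.
By linearity: E[X] = C(155, 3)·p³ ≈ 608685 · 1.11932500e-01 ≈ 68131.633779.
Since α = 1/2 < 1, p = c/n^{1/2} ≫ 1/n is above the triangle threshold p ~ 1/n. Asymptotically E[X] ~ (c³/6)·n^{3(1−α)} = (6³/6)·n^{1.5} → ∞; triangles are abundant w.h.p.

E[X] ≈ 68131.633779; in regime p = Θ(1/n^{1/2}) E[X] diverges (above the triangle threshold p ~ 1/n).


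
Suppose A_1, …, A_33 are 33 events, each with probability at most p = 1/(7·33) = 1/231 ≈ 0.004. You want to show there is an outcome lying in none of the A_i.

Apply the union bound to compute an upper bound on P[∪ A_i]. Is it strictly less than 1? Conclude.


Union bound: P[∪_{i=1}^{33} A_i] ≤ Σ_i P[A_i] ≤ 33·p = 33·(1/231) = 1/7.
Numerically: 1/7 ≈ 0.143.
Is 1/7 < 1? YES.
Since P[∪ A_i] ≤ 1/7 < 1, the complement has P[∩ A_i^c] ≥ 1 − 1/7 = 6/7 > 0, so some outcome avoids every A_i.

33·p = 1/7 ≈ 0.143; existence CERTIFIED by the union bound.


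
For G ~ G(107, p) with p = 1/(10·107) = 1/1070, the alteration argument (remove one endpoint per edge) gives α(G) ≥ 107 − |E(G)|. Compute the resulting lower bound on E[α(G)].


E[|E(G)|] = C(107, 2)·p = 5671 · (1/1070) = 53/10.
E[α(G)] ≥ n − E[|E(G)|] = 107 − 53/10 = 1017/10.
Numerically: ≈ 101.700000.
(This is only a lower bound; the true E[α(G)] may be larger.)

E[α(G)] ≥ 1017/10 ≈ 101.700000.


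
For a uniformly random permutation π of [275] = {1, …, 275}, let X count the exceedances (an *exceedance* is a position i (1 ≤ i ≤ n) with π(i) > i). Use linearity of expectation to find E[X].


Write X = Σ_{i=1}^{275} X_i, where X_i = 1_{π(i) > i}.
For each fixed i, π(i) is uniform over {1, …, 275} (marginal of a uniform permutation), so P[π(i) > i] = (n − i)/n. Summing: Σ_{i=1}^{275} (n − i)/n = (0 + 1 + … + 274)/275 = 275(275 − 1)/(2·275) = (275 − 1)/2.
Hence E[X] = Σ_{i=1}^{275} (275 − i)/275 = 137 ≈ 137.00000.

E[X] = 137 = 137.00000.


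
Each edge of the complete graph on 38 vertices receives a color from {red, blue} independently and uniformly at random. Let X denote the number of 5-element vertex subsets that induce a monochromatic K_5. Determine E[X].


Let X = Σ_S X_S over the C(38, 5) = 501942 subsets S of size 5, where X_S = 1 if the K_5 on S is monochromatic.
For a fixed S, the K_5 on S has C(5, 2) = 10 edges. P[all 10 edges red] = (1/2)^10, and likewise for blue, so P[monochromatic] = 2·(1/2)^10 = 2^{1 − 10} = 1/512.
By linearity of expectation: E[X] = C(38, 5) · 2^{1 − 10} = 501942 · 1/512 = 250971/256.
Numerically: E[X] ≈ 980.3555.

E[X] = C(38,5)·2^(1−C(5,2)) = 250971/256 ≈ 980.3555.


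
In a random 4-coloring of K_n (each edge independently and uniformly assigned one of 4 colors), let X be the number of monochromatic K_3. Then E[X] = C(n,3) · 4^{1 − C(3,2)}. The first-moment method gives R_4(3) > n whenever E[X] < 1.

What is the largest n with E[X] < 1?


We need C(n, 3) · 4^{1 − 3} < 1, i.e. C(n, 3) < 4^{3 − 1} = 16.
Check values of n near the boundary:
  n = 3: C(3, 3) = 1; 1 < 16? YES
  n = 4: C(4, 3) = 4; 4 < 16? YES
  n = 5: C(5, 3) = 10; 10 < 16? YES
  n = 6: C(6, 3) = 20; 20 < 16? NO
The largest n with C(n, 3) < 16 is n = 5 (where E[X] = 5/8 ≈ 0.625). Hence R_4(3) > 5, i.e. R_4(3) ≥ 6.

Largest n = 5; hence R_4(3) > 5.


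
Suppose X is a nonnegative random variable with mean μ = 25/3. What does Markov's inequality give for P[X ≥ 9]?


μ = E[X] = 25/3, a = 9.
Markov: P[X ≥ 9] ≤ μ/a = (25/3)/9 = 25/27.
Numerically: ≈ 0.925926.
(Since a = 9 > μ = 8.333333, the bound 25/27 is < 1 and informative.)

P[X ≥ 9] ≤ 25/27 ≈ 0.925926.


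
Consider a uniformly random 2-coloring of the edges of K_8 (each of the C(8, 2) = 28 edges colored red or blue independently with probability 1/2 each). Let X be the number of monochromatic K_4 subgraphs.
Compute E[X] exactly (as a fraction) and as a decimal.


Let X = Σ_S X_S over the C(8, 4) = 70 subsets S of size 4, where X_S = 1 if the K_4 on S is monochromatic.
For a fixed S, the K_4 on S has C(4, 2) = 6 edges. P[all 6 edges red] = (1/2)^6, and likewise for blue, so P[monochromatic] = 2·(1/2)^6 = 2^{1 − 6} = 1/32.
Summing: E[X] = C(8, 4) · 2^{1 − 6} = 70 · 1/32 = 35/16.
Numerically: E[X] ≈ 2.187500.

E[X] = C(8,4)·2^(1−C(4,2)) = 35/16 ≈ 2.187500.


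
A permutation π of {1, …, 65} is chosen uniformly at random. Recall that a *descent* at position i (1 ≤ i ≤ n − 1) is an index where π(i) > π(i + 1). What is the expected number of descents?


Write X = Σ X_I over i = 1, …, 64, with X_I the indicator of one descent.
There are 64 indicators.
For each fixed i, the pair (π(i), π(i+1)) is a uniformly random ordered pair of distinct values from {1, …, 65}; by symmetry P[π(i) > π(i+1)] = 1/2.
By linearity: E[X] = 64 · (1/2) = (65 − 1) · (1/2) = 32 ≈ 32.0000.

E[X] = 32 = 32.0000.


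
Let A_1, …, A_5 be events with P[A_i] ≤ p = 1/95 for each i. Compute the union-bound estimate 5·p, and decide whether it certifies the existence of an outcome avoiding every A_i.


Union bound: P[∪_{i=1}^{5} A_i] ≤ Σ_i P[A_i] ≤ 5·p = 5·(1/95) = 1/19.
Numerically: 1/19 ≈ 0.053.
Is 1/19 < 1? YES.
Since P[∪ A_i] ≤ 1/19 < 1, the complement has P[∩ A_i^c] ≥ 1 − 1/19 = 18/19 > 0, so some outcome avoids every A_i.

5·p = 1/19 ≈ 0.053; existence CERTIFIED by the union bound.


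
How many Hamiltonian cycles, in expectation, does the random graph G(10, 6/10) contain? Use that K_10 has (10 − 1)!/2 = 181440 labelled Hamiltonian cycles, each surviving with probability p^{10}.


K_10 has (10 − 1)!/2 = 181440 labelled Hamiltonian cycles.
For each such Hamiltonian cycle H, let X_H = 1 if all 10 edges of H are present in G. Then P[X_H = 1] = p^{10} = (3/5)^{10} = 59049/9765625.
Summing the indicators: E[X] = Σ_H E[X_H] = 181440 · p^{10} = 181440 · 59049/9765625 = 2142770112/1953125.
Numerically: E[X] ≈ 1097.1.

E[X] = 181440 · (3/5)^{10} = 2142770112/1953125 ≈ 1097.1.


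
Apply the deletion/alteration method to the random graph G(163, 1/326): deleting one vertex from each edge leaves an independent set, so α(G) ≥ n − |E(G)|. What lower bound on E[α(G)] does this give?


E[|E(G)|] = C(163, 2)·p = 13203 · (1/326) = 81/2.
E[α(G)] ≥ n − E[|E(G)|] = 163 − 81/2 = 245/2.
Numerically: ≈ 122.500.
(This is only a lower bound; the true E[α(G)] may be larger.)

E[α(G)] ≥ 245/2 ≈ 122.500.


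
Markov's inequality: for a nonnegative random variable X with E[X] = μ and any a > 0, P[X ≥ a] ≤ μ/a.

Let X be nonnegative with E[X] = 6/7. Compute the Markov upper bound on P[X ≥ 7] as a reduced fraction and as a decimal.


μ = E[X] = 6/7, a = 7.
Markov: P[X ≥ 7] ≤ μ/a = (6/7)/7 = 6/49.
Numerically: ≈ 0.1224.
(Since a = 7 > μ = 0.8571, the bound 6/49 is < 1 and informative.)

P[X ≥ 7] ≤ 6/49 ≈ 0.1224.


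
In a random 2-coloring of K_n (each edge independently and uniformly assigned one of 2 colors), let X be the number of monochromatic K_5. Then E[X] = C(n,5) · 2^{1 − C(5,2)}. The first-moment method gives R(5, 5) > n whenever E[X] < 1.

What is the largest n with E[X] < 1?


We need C(n, 5) · 2^{1 − 10} < 1, i.e. C(n, 5) < 2^{10 − 1} = 512.
Check values of n near the boundary:
  n = 9: C(9, 5) = 126; 126 < 512? YES
  n = 10: C(10, 5) = 252; 252 < 512? YES
  n = 11: C(11, 5) = 462; 462 < 512? YES
  n = 12: C(12, 5) = 792; 792 < 512? NO
The largest n with C(n, 5) < 512 is n = 11 (where E[X] = 231/256 ≈ 0.9023). Hence R(5, 5) > 11, i.e. R(5, 5) ≥ 12.

Largest n = 11; hence R(5, 5) > 11.


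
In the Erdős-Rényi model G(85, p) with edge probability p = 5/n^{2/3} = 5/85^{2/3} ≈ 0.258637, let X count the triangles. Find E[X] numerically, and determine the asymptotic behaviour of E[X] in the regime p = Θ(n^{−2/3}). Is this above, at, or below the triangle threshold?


Number of potential triangles: C(85, 3) = 98770.
Each occurs with probability p³ ≈ (0.258637)³ ≈ 1.73010381e-02.
By linearity: E[X] = C(85, 3)·p³ ≈ 98770 · 1.73010381e-02 ≈ 1708.823529.
Since α = 2/3 < 1, p = c/n^{2/3} ≫ 1/n is above the triangle threshold p ~ 1/n. Asymptotically E[X] ~ (c³/6)·n^{3(1−α)} = (5³/6)·n^{1} → ∞; triangles are abundant w.h.p.

E[X] ≈ 1708.823529; in regime p = Θ(1/n^{2/3}) E[X] diverges (above the triangle threshold p ~ 1/n).


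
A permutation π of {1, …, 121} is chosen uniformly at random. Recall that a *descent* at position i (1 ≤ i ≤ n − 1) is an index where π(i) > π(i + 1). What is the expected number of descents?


Write X = Σ X_I over i = 1, …, 120, with X_I the indicator of one descent.
There are 120 indicators.
For each fixed i, the pair (π(i), π(i+1)) is a uniformly random ordered pair of distinct values from {1, …, 121}; by symmetry P[π(i) > π(i+1)] = 1/2.
By linearity: E[X] = 120 · (1/2) = (121 − 1) · (1/2) = 60 ≈ 60.000.

E[X] = 60 = 60.000.


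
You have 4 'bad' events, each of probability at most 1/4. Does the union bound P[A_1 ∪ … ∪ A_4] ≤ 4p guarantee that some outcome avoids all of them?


Union bound: P[∪_{i=1}^{4} A_i] ≤ Σ_i P[A_i] ≤ 4·p = 4·(1/4) = 1.
Numerically: 1 ≈ 1.0000000.
Is 1 < 1? NO.
Since the bound 1 is ≥ 1, the union bound is uninformative here; it does NOT by itself certify existence.

4·p = 1 ≈ 1.0000000; existence NOT certified by the union bound.


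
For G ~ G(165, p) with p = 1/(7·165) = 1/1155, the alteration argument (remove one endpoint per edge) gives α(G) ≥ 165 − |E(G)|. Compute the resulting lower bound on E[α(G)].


E[|E(G)|] = C(165, 2)·p = 13530 · (1/1155) = 82/7.
E[α(G)] ≥ n − E[|E(G)|] = 165 − 82/7 = 1073/7.
Numerically: ≈ 153.28571.
(This is only a lower bound; the true E[α(G)] may be larger.)

E[α(G)] ≥ 1073/7 ≈ 153.28571.


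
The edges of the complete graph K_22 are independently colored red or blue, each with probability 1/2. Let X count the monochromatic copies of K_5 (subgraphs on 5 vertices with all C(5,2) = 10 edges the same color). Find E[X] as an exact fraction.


Let X = Σ_S X_S over the C(22, 5) = 26334 subsets S of size 5, where X_S = 1 if the K_5 on S is monochromatic.
For a fixed S, the K_5 on S has C(5, 2) = 10 edges. P[all 10 edges red] = (1/2)^10, and likewise for blue, so P[monochromatic] = 2·(1/2)^10 = 2^{1 − 10} = 1/512.
Summing: E[X] = C(22, 5) · 2^{1 − 10} = 26334 · 1/512 = 13167/256.
Numerically: E[X] ≈ 51.4336.

E[X] = C(22,5)·2^(1−C(5,2)) = 13167/256 ≈ 51.4336.


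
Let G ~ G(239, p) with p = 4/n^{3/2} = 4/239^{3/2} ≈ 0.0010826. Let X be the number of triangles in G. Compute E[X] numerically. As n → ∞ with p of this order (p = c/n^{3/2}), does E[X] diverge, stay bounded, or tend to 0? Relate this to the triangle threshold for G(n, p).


Number of potential triangles: C(239, 3) = 2246839.
Each occurs with probability p³ ≈ (0.0010826)³ ≈ 1.2687890e-09.
By linearity: E[X] = C(239, 3)·p³ ≈ 2246839 · 1.2687890e-09 ≈ 0.00285.
Since α = 3/2 > 1, p = c/n^{3/2} = o(1/n) is below the triangle threshold p ~ 1/n. Asymptotically E[X] ~ (c³/6)·n^{3(1−α)} = (4³/6)·n^{-1.5} → 0, so by Markov's inequality G has no triangles w.h.p.

E[X] ≈ 0.00285; in regime p = Θ(1/n^{3/2}) E[X] tends to 0 (below the triangle threshold p ~ 1/n).


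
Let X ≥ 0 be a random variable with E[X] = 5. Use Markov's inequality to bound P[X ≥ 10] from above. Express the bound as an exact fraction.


μ = E[X] = 5, a = 10.
Markov: P[X ≥ 10] ≤ μ/a = (5)/10 = 1/2.
Numerically: ≈ 0.500.
(Since a = 10 > μ = 5.000, the bound 1/2 is < 1 and informative.)

P[X ≥ 10] ≤ 1/2 ≈ 0.500.


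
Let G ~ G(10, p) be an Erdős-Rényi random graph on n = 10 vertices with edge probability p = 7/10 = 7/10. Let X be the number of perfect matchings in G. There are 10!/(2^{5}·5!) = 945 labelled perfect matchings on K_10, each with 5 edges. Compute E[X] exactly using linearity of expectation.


K_10 has 10!/(2^{5}·5!) = 945 labelled perfect matchings.
For each such perfect matching H, let X_H = 1 if all 5 edges of H are present in G. Then P[X_H = 1] = p^{5} = (7/10)^{5} = 16807/100000.
Summing the indicators: E[X] = Σ_H E[X_H] = 945 · p^{5} = 945 · 16807/100000 = 3176523/20000.
Numerically: E[X] ≈ 158.826.

E[X] = 945 · (7/10)^{5} = 3176523/20000 ≈ 158.826.


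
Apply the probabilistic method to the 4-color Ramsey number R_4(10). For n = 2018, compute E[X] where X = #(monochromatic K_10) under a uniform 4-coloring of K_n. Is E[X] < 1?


E[X] = C(2018, 10) · 4^{1 − 45} = 301820606687612220663963508 · 4^{−44} = 301820606687612220663963508/309485009821345068724781056.
As a reduced fraction: E[X] = 75455151671903055165990877/77371252455336267181195264 ≈ 0.975.
Is E[X] < 1? YES.
Since E[X] < 1, there exists a 4-coloring of K_{2018} with no monochromatic K_10; hence R_4(10) > 2018.

E[X] = 75455151671903055165990877/77371252455336267181195264 ≈ 0.975; E[X] < 1, so R_4(10) > 2018.


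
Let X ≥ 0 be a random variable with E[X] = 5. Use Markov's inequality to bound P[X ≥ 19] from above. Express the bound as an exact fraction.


μ = E[X] = 5, a = 19.
Markov: P[X ≥ 19] ≤ μ/a = (5)/19 = 5/19.
Numerically: ≈ 0.263158.
(Since a = 19 > μ = 5.000000, the bound 5/19 is < 1 and informative.)

P[X ≥ 19] ≤ 5/19 ≈ 0.263158.


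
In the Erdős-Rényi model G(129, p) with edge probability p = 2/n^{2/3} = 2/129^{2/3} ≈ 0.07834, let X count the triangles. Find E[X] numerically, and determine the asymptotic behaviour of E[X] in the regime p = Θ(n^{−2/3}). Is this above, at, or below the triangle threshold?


Number of potential triangles: C(129, 3) = 349504.
Each occurs with probability p³ ≈ (0.07834)³ ≈ 4.807403e-04.
By linearity: E[X] = C(129, 3)·p³ ≈ 349504 · 4.807403e-04 ≈ 168.0207.
Since α = 2/3 < 1, p = c/n^{2/3} ≫ 1/n is above the triangle threshold p ~ 1/n. Asymptotically E[X] ~ (c³/6)·n^{3(1−α)} = (2³/6)·n^{1} → ∞; triangles are abundant w.h.p.

E[X] ≈ 168.0207; in regime p = Θ(1/n^{2/3}) E[X] diverges (above the triangle threshold p ~ 1/n).


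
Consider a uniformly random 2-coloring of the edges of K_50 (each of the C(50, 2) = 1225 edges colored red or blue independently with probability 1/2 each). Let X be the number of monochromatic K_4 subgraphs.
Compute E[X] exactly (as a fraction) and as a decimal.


Let X = Σ_S X_S over the C(50, 4) = 230300 subsets S of size 4, where X_S = 1 if the K_4 on S is monochromatic.
For a fixed S, the K_4 on S has C(4, 2) = 6 edges. P[all 6 edges red] = (1/2)^6, and likewise for blue, so P[monochromatic] = 2·(1/2)^6 = 2^{1 − 6} = 1/32.
By linearity: E[X] = C(50, 4) · 2^{1 − 6} = 230300 · 1/32 = 57575/8.
Numerically: E[X] ≈ 7196.8750.

E[X] = C(50,4)·2^(1−C(4,2)) = 57575/8 ≈ 7196.8750.


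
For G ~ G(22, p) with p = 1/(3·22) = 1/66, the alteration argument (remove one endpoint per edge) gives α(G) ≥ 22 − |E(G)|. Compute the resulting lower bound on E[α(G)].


E[|E(G)|] = C(22, 2)·p = 231 · (1/66) = 7/2.
E[α(G)] ≥ n − E[|E(G)|] = 22 − 7/2 = 37/2.
Numerically: ≈ 18.5000.
(This is only a lower bound; the true E[α(G)] may be larger.)

E[α(G)] ≥ 37/2 ≈ 18.5000.


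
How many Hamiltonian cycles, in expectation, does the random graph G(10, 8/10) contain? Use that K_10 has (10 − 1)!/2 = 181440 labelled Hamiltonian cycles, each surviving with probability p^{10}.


K_10 has (10 − 1)!/2 = 181440 labelled Hamiltonian cycles.
For each such Hamiltonian cycle H, let X_H = 1 if all 10 edges of H are present in G. Then P[X_H = 1] = p^{10} = (4/5)^{10} = 1048576/9765625.
By linearity of expectation: E[X] = Σ_H E[X_H] = 181440 · p^{10} = 181440 · 1048576/9765625 = 38050725888/1953125.
Numerically: E[X] ≈ 1.95e+04.

E[X] = 181440 · (4/5)^{10} = 38050725888/1953125 ≈ 1.95e+04.


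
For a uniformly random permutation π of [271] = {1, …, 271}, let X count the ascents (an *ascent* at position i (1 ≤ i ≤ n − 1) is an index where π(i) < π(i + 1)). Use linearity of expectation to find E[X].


Write X = Σ X_I over i = 1, …, 270, with X_I the indicator of one ascent.
There are 270 indicators.
For each fixed i, the pair (π(i), π(i+1)) is a uniformly random ordered pair of distinct values from {1, …, 271}; by symmetry P[π(i) < π(i+1)] = 1/2.
By linearity: E[X] = 270 · (1/2) = (271 − 1) · (1/2) = 135 ≈ 135.0000.

E[X] = 135 = 135.0000.


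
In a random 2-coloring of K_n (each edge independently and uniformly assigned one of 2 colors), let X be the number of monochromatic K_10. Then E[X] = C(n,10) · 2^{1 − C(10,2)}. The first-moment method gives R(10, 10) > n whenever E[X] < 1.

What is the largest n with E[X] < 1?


We need C(n, 10) · 2^{1 − 45} < 1, i.e. C(n, 10) < 2^{45 − 1} = 17592186044416.
Check values of n near the boundary:
  n = 97: C(97, 10) = 12576469727536; 12576469727536 < 17592186044416? YES
  n = 98: C(98, 10) = 14005614014756; 14005614014756 < 17592186044416? YES
  n = 99: C(99, 10) = 15579278510796; 15579278510796 < 17592186044416? YES
  n = 100: C(100, 10) = 17310309456440; 17310309456440 < 17592186044416? YES
  n = 101: C(101, 10) = 19212541264840; 19212541264840 < 17592186044416? NO
The largest n with C(n, 10) < 17592186044416 is n = 100 (where E[X] = 2163788682055/2199023255552 ≈ 0.98398). Hence R(10, 10) > 100, i.e. R(10, 10) ≥ 101.

Largest n = 100; hence R(10, 10) > 100.


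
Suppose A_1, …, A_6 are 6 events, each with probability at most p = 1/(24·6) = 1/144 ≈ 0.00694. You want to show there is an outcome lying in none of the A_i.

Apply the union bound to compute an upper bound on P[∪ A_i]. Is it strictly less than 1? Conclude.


Union bound: P[∪_{i=1}^{6} A_i] ≤ Σ_i P[A_i] ≤ 6·p = 6·(1/144) = 1/24.
Numerically: 1/24 ≈ 0.04167.
Is 1/24 < 1? YES.
Since P[∪ A_i] ≤ 1/24 < 1, the complement has P[∩ A_i^c] ≥ 1 − 1/24 = 23/24 > 0, so some outcome avoids every A_i.

6·p = 1/24 ≈ 0.04167; existence CERTIFIED by the union bound.


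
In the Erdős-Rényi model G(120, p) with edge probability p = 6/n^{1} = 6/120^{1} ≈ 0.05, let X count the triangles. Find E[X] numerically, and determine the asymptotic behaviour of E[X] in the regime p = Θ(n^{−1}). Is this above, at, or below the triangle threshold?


Number of potential triangles: C(120, 3) = 280840.
Each occurs with probability p³ ≈ (0.05)³ ≈ 1.250000e-04.
By linearity: E[X] = C(120, 3)·p³ ≈ 280840 · 1.250000e-04 ≈ 35.1050.
Here α = 1, so p = 6/n is exactly at the triangle threshold p ~ 1/n. Asymptotically E[X] → c³/6 = 6³/6 = 36 ≈ 36.0000, a bounded constant. In this regime the triangle count is asymptotically Poisson(c³/6).

E[X] ≈ 35.1050; in regime p = Θ(1/n^{1}) E[X] stays bounded (at the triangle threshold p ~ 1/n).


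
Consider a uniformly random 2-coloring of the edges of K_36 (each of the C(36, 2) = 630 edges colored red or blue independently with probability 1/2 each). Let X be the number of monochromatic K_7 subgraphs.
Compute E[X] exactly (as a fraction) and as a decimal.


Let X = Σ_S X_S over the C(36, 7) = 8347680 subsets S of size 7, where X_S = 1 if the K_7 on S is monochromatic.
For a fixed S, the K_7 on S has C(7, 2) = 21 edges. P[all 21 edges red] = (1/2)^21, and likewise for blue, so P[monochromatic] = 2·(1/2)^21 = 2^{1 − 21} = 1/1048576.
By linearity: E[X] = C(36, 7) · 2^{1 − 21} = 8347680 · 1/1048576 = 260865/32768.
Numerically: E[X] ≈ 7.960968.

E[X] = C(36,7)·2^(1−C(7,2)) = 260865/32768 ≈ 7.960968.


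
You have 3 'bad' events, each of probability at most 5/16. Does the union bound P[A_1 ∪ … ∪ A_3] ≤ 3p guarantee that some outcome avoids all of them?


Union bound: P[∪_{i=1}^{3} A_i] ≤ Σ_i P[A_i] ≤ 3·p = 3·(5/16) = 15/16.
Numerically: 15/16 ≈ 0.93750.
Is 15/16 < 1? YES.
Since P[∪ A_i] ≤ 15/16 < 1, the complement has P[∩ A_i^c] ≥ 1 − 15/16 = 1/16 > 0, so some outcome avoids every A_i.

3·p = 15/16 ≈ 0.93750; existence CERTIFIED by the union bound.


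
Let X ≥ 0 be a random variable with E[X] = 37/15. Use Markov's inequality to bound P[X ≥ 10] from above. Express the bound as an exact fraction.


μ = E[X] = 37/15, a = 10.
Markov: P[X ≥ 10] ≤ μ/a = (37/15)/10 = 37/150.
Numerically: ≈ 0.247.
(Since a = 10 > μ = 2.467, the bound 37/150 is < 1 and informative.)

P[X ≥ 10] ≤ 37/150 ≈ 0.247.


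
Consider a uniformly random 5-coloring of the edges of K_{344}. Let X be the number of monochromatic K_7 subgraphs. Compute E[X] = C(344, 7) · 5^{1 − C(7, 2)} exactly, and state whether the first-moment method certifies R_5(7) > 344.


E[X] = C(344, 7) · 5^{1 − 21} = 106364775244728 · 5^{−20} = 106364775244728/95367431640625.
As a reduced fraction: E[X] = 106364775244728/95367431640625 ≈ 1.11532.
Is E[X] < 1? NO.
Since E[X] ≥ 1, the first-moment bound is inconclusive at n = 344; it does NOT by itself certify R_5(7) > 344.

E[X] = 106364775244728/95367431640625 ≈ 1.11532; E[X] ≥ 1; first-moment method inconclusive here.


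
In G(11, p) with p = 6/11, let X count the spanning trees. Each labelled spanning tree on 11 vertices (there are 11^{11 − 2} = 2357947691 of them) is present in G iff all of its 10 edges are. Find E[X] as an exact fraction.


K_11 has 11^{11 − 2} = 2357947691 labelled spanning trees.
For each such spanning tree H, let X_H = 1 if all 10 edges of H are present in G. Then P[X_H = 1] = p^{10} = (6/11)^{10} = 60466176/25937424601.
By linearity of expectation: E[X] = Σ_H E[X_H] = 2357947691 · p^{10} = 2357947691 · 60466176/25937424601 = 60466176/11.
Numerically: E[X] ≈ 5.5e+06.

E[X] = 2357947691 · (6/11)^{10} = 60466176/11 ≈ 5.5e+06.


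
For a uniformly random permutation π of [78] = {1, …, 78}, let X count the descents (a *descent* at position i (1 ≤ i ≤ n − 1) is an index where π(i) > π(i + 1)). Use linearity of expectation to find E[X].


Write X = Σ X_I over i = 1, …, 77, with X_I the indicator of one descent.
There are 77 indicators.
For each fixed i, the pair (π(i), π(i+1)) is a uniformly random ordered pair of distinct values from {1, …, 78}; by symmetry P[π(i) > π(i+1)] = 1/2.
By linearity: E[X] = 77 · (1/2) = (78 − 1) · (1/2) = 77/2 ≈ 38.5000.

E[X] = 77/2 = 38.5000.


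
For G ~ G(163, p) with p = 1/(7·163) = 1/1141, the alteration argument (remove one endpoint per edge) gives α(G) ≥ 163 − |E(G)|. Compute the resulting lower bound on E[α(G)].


E[|E(G)|] = C(163, 2)·p = 13203 · (1/1141) = 81/7.
E[α(G)] ≥ n − E[|E(G)|] = 163 − 81/7 = 1060/7.
Numerically: ≈ 151.42857.
(This is only a lower bound; the true E[α(G)] may be larger.)

E[α(G)] ≥ 1060/7 ≈ 151.42857.


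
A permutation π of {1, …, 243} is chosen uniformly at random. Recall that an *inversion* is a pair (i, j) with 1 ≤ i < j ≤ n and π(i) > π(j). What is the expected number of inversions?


Write X = Σ X_I over the C(243, 2) = 29403 pairs i < j, with X_I the indicator of one inversion.
There are 29403 indicators.
For each fixed pair i < j, the values π(i) and π(j) are two distinct elements of {1, …, 243} in uniformly random order; by symmetry P[π(i) > π(j)] = 1/2.
By linearity: E[X] = 29403 · (1/2) = C(243, 2) · (1/2) = 29403/2 = 29403/2 ≈ 14701.500.

E[X] = 29403/2 = 14701.500.


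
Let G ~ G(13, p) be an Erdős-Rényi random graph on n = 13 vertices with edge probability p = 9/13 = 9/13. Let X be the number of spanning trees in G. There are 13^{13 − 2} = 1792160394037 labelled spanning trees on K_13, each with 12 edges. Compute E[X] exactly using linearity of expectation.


K_13 has 13^{13 − 2} = 1792160394037 labelled spanning trees.
For each such spanning tree H, let X_H = 1 if all 12 edges of H are present in G. Then P[X_H = 1] = p^{12} = (9/13)^{12} = 282429536481/23298085122481.
By linearity of expectation: E[X] = Σ_H E[X_H] = 1792160394037 · p^{12} = 1792160394037 · 282429536481/23298085122481 = 282429536481/13.
Numerically: E[X] ≈ 2.173e+10.

E[X] = 1792160394037 · (9/13)^{12} = 282429536481/13 ≈ 2.173e+10.


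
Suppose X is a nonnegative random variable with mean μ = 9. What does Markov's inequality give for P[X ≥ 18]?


μ = E[X] = 9, a = 18.
Markov: P[X ≥ 18] ≤ μ/a = (9)/18 = 1/2.
Numerically: ≈ 0.500.
(Since a = 18 > μ = 9.000, the bound 1/2 is < 1 and informative.)

P[X ≥ 18] ≤ 1/2 ≈ 0.500.


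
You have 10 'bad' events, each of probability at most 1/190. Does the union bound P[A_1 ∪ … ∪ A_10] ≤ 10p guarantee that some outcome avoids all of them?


Union bound: P[∪_{i=1}^{10} A_i] ≤ Σ_i P[A_i] ≤ 10·p = 10·(1/190) = 1/19.
Numerically: 1/19 ≈ 0.0526316.
Is 1/19 < 1? YES.
Since P[∪ A_i] ≤ 1/19 < 1, the complement has P[∩ A_i^c] ≥ 1 − 1/19 = 18/19 > 0, so some outcome avoids every A_i.

10·p = 1/19 ≈ 0.0526316; existence CERTIFIED by the union bound.


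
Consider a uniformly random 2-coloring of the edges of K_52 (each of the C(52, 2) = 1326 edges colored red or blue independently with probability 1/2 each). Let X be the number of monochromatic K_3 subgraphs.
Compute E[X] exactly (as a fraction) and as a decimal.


Let X = Σ_S X_S over the C(52, 3) = 22100 subsets S of size 3, where X_S = 1 if the K_3 on S is monochromatic.
For a fixed S, the K_3 on S has C(3, 2) = 3 edges. P[all 3 edges red] = (1/2)^3, and likewise for blue, so P[monochromatic] = 2·(1/2)^3 = 2^{1 − 3} = 1/4.
By linearity: E[X] = C(52, 3) · 2^{1 − 3} = 22100 · 1/4 = 5525.
Numerically: E[X] ≈ 5525.000000.

E[X] = C(52,3)·2^(1−C(3,2)) = 5525 ≈ 5525.000000.


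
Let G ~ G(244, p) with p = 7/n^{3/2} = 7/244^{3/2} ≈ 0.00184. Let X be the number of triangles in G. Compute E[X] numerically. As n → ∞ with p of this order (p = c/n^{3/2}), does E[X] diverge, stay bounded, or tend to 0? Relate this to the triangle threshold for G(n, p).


Number of potential triangles: C(244, 3) = 2391444.
Each occurs with probability p³ ≈ (0.00184)³ ≈ 6.19498e-09.
By linearity: E[X] = C(244, 3)·p³ ≈ 2391444 · 6.19498e-09 ≈ 0.015.
Since α = 3/2 > 1, p = c/n^{3/2} = o(1/n) is below the triangle threshold p ~ 1/n. Asymptotically E[X] ~ (c³/6)·n^{3(1−α)} = (7³/6)·n^{-1.5} → 0, so by Markov's inequality G has no triangles w.h.p.

E[X] ≈ 0.015; in regime p = Θ(1/n^{3/2}) E[X] tends to 0 (below the triangle threshold p ~ 1/n).


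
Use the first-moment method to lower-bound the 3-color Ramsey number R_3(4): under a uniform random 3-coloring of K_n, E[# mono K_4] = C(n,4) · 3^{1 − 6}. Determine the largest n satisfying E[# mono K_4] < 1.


We need C(n, 4) · 3^{1 − 6} < 1, i.e. C(n, 4) < 3^{6 − 1} = 243.
Check values of n near the boundary:
  n = 8: C(8, 4) = 70; 70 < 243? YES
  n = 9: C(9, 4) = 126; 126 < 243? YES
  n = 10: C(10, 4) = 210; 210 < 243? YES
  n = 11: C(11, 4) = 330; 330 < 243? NO
  n = 12: C(12, 4) = 495; 495 < 243? NO
The largest n with C(n, 4) < 243 is n = 10 (where E[X] = 70/81 ≈ 0.86420). Hence R_3(4) > 10, i.e. R_3(4) ≥ 11.

Largest n = 10; hence R_3(4) > 10.


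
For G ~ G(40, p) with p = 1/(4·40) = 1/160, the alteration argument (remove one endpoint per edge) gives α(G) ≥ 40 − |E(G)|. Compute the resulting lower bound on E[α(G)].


E[|E(G)|] = C(40, 2)·p = 780 · (1/160) = 39/8.
E[α(G)] ≥ n − E[|E(G)|] = 40 − 39/8 = 281/8.
Numerically: ≈ 35.12500.
(This is only a lower bound; the true E[α(G)] may be larger.)

E[α(G)] ≥ 281/8 ≈ 35.12500.


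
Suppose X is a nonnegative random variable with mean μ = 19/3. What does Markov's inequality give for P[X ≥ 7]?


μ = E[X] = 19/3, a = 7.
Markov: P[X ≥ 7] ≤ μ/a = (19/3)/7 = 19/21.
Numerically: ≈ 0.904762.
(Since a = 7 > μ = 6.333333, the bound 19/21 is < 1 and informative.)

P[X ≥ 7] ≤ 19/21 ≈ 0.904762.


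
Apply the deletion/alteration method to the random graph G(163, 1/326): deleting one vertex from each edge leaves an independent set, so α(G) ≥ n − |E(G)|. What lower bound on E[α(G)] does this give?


E[|E(G)|] = C(163, 2)·p = 13203 · (1/326) = 81/2.
E[α(G)] ≥ n − E[|E(G)|] = 163 − 81/2 = 245/2.
Numerically: ≈ 122.50000.
(This is only a lower bound; the true E[α(G)] may be larger.)

E[α(G)] ≥ 245/2 ≈ 122.50000.


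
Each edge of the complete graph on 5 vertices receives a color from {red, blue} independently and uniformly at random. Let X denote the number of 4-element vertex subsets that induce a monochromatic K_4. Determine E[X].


Let X = Σ_S X_S over the C(5, 4) = 5 subsets S of size 4, where X_S = 1 if the K_4 on S is monochromatic.
For a fixed S, the K_4 on S has C(4, 2) = 6 edges. P[all 6 edges red] = (1/2)^6, and likewise for blue, so P[monochromatic] = 2·(1/2)^6 = 2^{1 − 6} = 1/32.
By linearity: E[X] = C(5, 4) · 2^{1 − 6} = 5 · 1/32 = 5/32.
Numerically: E[X] ≈ 0.15625.

E[X] = C(5,4)·2^(1−C(4,2)) = 5/32 ≈ 0.15625.


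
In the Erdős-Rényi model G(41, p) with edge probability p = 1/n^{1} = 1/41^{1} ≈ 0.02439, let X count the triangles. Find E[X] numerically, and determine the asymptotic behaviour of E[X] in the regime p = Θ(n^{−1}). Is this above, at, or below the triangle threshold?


Number of potential triangles: C(41, 3) = 10660.
Each occurs with probability p³ ≈ (0.02439)³ ≈ 1.4509366e-05.
By linearity: E[X] = C(41, 3)·p³ ≈ 10660 · 1.4509366e-05 ≈ 0.15467.
Here α = 1, so p = 1/n is exactly at the triangle threshold p ~ 1/n. Asymptotically E[X] → c³/6 = 1³/6 = 1/6 ≈ 0.16667, a bounded constant. In this regime the triangle count is asymptotically Poisson(c³/6).

E[X] ≈ 0.15467; in regime p = Θ(1/n^{1}) E[X] stays bounded (at the triangle threshold p ~ 1/n).


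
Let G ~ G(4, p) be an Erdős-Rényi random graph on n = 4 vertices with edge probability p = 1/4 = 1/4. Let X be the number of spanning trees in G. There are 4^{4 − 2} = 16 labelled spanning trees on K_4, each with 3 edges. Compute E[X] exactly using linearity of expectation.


K_4 has 4^{4 − 2} = 16 labelled spanning trees.
For each such spanning tree H, let X_H = 1 if all 3 edges of H are present in G. Then P[X_H = 1] = p^{3} = (1/4)^{3} = 1/64.
By linearity: E[X] = Σ_H E[X_H] = 16 · p^{3} = 16 · 1/64 = 1/4.
Numerically: E[X] ≈ 0.25.

E[X] = 16 · (1/4)^{3} = 1/4 ≈ 0.25.


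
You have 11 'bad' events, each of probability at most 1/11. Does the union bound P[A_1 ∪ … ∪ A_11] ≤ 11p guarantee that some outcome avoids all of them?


Union bound: P[∪_{i=1}^{11} A_i] ≤ Σ_i P[A_i] ≤ 11·p = 11·(1/11) = 1.
Numerically: 1 ≈ 1.00000.
Is 1 < 1? NO.
Since the bound 1 is ≥ 1, the union bound is uninformative here; it does NOT by itself certify existence.

11·p = 1 ≈ 1.00000; existence NOT certified by the union bound.


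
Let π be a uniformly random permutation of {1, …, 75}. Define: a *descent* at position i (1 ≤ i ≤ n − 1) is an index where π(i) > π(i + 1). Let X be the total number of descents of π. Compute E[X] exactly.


Write X = Σ X_I over i = 1, …, 74, with X_I the indicator of one descent.
There are 74 indicators.
For each fixed i, the pair (π(i), π(i+1)) is a uniformly random ordered pair of distinct values from {1, …, 75}; by symmetry P[π(i) > π(i+1)] = 1/2.
By linearity: E[X] = 74 · (1/2) = (75 − 1) · (1/2) = 37 ≈ 37.0000.

E[X] = 37 = 37.0000.


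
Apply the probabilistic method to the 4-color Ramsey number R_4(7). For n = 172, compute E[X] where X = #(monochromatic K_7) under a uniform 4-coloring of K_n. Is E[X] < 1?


E[X] = C(172, 7) · 4^{1 − 21} = 780842580024 · 4^{−20} = 780842580024/1099511627776.
As a reduced fraction: E[X] = 97605322503/137438953472 ≈ 0.710.
Is E[X] < 1? YES.
Since E[X] < 1, there exists a 4-coloring of K_{172} with no monochromatic K_7; hence R_4(7) > 172.

E[X] = 97605322503/137438953472 ≈ 0.710; E[X] < 1, so R_4(7) > 172.


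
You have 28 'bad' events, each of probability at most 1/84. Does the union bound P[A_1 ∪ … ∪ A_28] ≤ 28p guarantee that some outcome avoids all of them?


Union bound: P[∪_{i=1}^{28} A_i] ≤ Σ_i P[A_i] ≤ 28·p = 28·(1/84) = 1/3.
Numerically: 1/3 ≈ 0.3333333.
Is 1/3 < 1? YES.
Since P[∪ A_i] ≤ 1/3 < 1, the complement has P[∩ A_i^c] ≥ 1 − 1/3 = 2/3 > 0, so some outcome avoids every A_i.

28·p = 1/3 ≈ 0.3333333; existence CERTIFIED by the union bound.


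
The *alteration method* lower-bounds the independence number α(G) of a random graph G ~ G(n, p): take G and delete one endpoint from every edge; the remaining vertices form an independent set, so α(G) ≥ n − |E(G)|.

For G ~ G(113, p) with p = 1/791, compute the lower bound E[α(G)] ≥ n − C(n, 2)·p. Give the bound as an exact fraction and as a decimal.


E[|E(G)|] = C(113, 2)·p = 6328 · (1/791) = 8.
E[α(G)] ≥ n − E[|E(G)|] = 113 − 8 = 105.
Numerically: ≈ 105.0000.
(This is only a lower bound; the true E[α(G)] may be larger.)

E[α(G)] ≥ 105 ≈ 105.0000.


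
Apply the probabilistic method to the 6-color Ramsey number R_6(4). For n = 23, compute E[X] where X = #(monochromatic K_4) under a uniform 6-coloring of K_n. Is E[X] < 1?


E[X] = C(23, 4) · 6^{1 − 6} = 8855 · 6^{−5} = 8855/7776.
As a reduced fraction: E[X] = 8855/7776 ≈ 1.1387603.
Is E[X] < 1? NO.
Since E[X] ≥ 1, the first-moment bound is inconclusive at n = 23; it does NOT by itself certify R_6(4) > 23.

E[X] = 8855/7776 ≈ 1.1387603; E[X] ≥ 1; first-moment method inconclusive here.


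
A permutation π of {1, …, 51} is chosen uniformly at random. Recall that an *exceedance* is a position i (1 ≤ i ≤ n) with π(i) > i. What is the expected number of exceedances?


Write X = Σ_{i=1}^{51} X_i, where X_i = 1_{π(i) > i}.
For each fixed i, π(i) is uniform over {1, …, 51} (marginal of a uniform permutation), so P[π(i) > i] = (n − i)/n. Summing: Σ_{i=1}^{51} (n − i)/n = (0 + 1 + … + 50)/51 = 51(51 − 1)/(2·51) = (51 − 1)/2.
Hence E[X] = Σ_{i=1}^{51} (51 − i)/51 = 25 ≈ 25.00000.

E[X] = 25 = 25.00000.


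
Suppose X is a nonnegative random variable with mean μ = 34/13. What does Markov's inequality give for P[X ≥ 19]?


μ = E[X] = 34/13, a = 19.
Markov: P[X ≥ 19] ≤ μ/a = (34/13)/19 = 34/247.
Numerically: ≈ 0.138.
(Since a = 19 > μ = 2.615, the bound 34/247 is < 1 and informative.)

P[X ≥ 19] ≤ 34/247 ≈ 0.138.
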